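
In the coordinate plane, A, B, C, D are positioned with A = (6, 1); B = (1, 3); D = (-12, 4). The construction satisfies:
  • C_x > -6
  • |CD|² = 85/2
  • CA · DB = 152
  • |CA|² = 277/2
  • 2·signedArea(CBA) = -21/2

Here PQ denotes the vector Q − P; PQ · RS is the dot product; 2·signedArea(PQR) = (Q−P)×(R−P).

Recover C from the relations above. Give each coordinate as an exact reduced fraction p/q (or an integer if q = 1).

1. C_x = -11/2  [2·signedArea(CBA) = -21/2 ∩ CA · DB = 152]
2. C_y = 7/2  [2·signedArea(CBA) = -21/2 ∩ CA · DB = 152]
   → C = (-11/2, 7/2)

C = (-11/2, 7/2)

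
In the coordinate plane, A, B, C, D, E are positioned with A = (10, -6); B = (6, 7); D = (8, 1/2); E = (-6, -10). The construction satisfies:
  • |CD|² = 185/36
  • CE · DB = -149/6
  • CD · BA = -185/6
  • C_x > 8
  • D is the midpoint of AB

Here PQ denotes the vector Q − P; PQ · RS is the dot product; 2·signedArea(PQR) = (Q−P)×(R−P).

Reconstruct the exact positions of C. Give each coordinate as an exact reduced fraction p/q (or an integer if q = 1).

1. C_x = 26/3  [line -4·x + 13·y + 169/3 = 0 ∩ |CD|² = 185/36]
2. C_y = -5/3  [line -4·x + 13·y + 169/3 = 0 ∩ |CD|² = 185/36]
   → C = (26/3, -5/3)

C = (26/3, -5/3)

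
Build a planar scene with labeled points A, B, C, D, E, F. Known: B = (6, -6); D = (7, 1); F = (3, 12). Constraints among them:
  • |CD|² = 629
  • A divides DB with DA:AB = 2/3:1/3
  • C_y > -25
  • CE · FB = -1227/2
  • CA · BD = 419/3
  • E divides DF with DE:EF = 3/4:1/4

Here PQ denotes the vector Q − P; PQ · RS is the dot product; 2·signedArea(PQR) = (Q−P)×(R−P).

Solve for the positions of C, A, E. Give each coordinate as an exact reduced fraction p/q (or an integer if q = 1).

1. A_x = 19/3  [A divides DB with DA:AB = 2/3:1/3]
2. A_y = -11/3  [A divides DB with DA:AB = 2/3:1/3]
   → A = (19/3, -11/3)
3. E_x = 4  [E divides DF with DE:EF = 3/4:1/4]
4. E_y = 37/4  [E divides DF with DE:EF = 3/4:1/4]
   → E = (4, 37/4)
5. C_x = 9  [CE · FB = -1227/2 ∩ CA · BD = 419/3]
6. C_y = -24  [CE · FB = -1227/2 ∩ CA · BD = 419/3]
   → C = (9, -24)

A = (19/3, -11/3)
C = (9, -24)
E = (4, 37/4)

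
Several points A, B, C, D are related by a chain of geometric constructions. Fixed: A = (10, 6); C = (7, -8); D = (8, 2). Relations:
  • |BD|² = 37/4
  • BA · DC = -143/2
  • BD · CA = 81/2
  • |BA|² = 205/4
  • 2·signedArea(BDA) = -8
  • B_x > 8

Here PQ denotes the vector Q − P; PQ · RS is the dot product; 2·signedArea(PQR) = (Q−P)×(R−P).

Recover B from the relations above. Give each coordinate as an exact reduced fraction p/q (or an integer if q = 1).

B = (17/2, -1)

1. B_x = 17/2  [2·signedArea(BDA) = -8 ∩ BA · DC = -143/2]
2. B_y = -1  [2·signedArea(BDA) = -8 ∩ BA · DC = -143/2]
   → B = (17/2, -1)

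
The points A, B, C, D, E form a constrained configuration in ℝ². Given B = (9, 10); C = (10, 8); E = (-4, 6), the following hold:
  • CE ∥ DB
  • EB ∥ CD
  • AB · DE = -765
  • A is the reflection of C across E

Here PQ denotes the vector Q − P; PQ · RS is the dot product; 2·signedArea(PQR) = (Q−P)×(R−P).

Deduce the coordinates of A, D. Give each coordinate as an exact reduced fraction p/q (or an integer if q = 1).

A = (-18, 4)
D = (23, 12)

1. A_x = -18  [A is the reflection of C across E]
2. A_y = 4  [A is the reflection of C across E]
   → A = (-18, 4)
3. D_x = 23  [CE ∥ DB ∩ EB ∥ CD]
4. D_y = 12  [CE ∥ DB ∩ EB ∥ CD]
   → D = (23, 12)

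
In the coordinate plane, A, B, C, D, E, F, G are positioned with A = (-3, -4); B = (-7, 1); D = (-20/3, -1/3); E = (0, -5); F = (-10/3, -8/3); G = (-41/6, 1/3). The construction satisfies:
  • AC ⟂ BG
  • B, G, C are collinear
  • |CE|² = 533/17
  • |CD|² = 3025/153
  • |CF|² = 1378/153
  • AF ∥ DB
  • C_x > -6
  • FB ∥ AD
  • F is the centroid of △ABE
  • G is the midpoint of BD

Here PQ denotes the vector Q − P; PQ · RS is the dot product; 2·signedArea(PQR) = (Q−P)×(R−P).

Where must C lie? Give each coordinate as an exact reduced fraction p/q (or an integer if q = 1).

C = (-95/17, -79/17)

1. C_x = -95/17  [B, G, C are collinear ∩ AC ⟂ BG]
2. C_y = -79/17  [B, G, C are collinear ∩ AC ⟂ BG]
   → C = (-95/17, -79/17)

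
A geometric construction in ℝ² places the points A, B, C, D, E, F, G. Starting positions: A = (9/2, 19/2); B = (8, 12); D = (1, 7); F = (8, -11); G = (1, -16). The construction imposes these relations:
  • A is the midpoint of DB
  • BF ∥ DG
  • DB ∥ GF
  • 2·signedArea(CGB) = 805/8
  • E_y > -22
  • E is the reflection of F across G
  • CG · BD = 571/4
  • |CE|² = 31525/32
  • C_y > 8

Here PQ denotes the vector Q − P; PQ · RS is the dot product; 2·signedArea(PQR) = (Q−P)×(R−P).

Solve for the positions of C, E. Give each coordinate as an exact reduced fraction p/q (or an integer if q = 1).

1. C_x = 29/8  [2·signedArea(CGB) = 805/8 ∩ CG · BD = 571/4]
2. C_y = 71/8  [2·signedArea(CGB) = 805/8 ∩ CG · BD = 571/4]
   → C = (29/8, 71/8)
3. E_x = -6  [E is the reflection of F across G]
4. E_y = -21  [E is the reflection of F across G]
   → E = (-6, -21)

C = (29/8, 71/8)
E = (-6, -21)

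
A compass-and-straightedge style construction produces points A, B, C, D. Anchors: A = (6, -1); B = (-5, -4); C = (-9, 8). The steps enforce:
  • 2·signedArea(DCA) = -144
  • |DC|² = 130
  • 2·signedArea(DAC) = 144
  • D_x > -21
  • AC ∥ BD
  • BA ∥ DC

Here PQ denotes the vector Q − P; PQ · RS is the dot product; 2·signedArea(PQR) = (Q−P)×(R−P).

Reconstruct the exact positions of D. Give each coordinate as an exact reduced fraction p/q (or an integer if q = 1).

D = (-20, 5)

1. D_x = -20  [BA ∥ DC ∩ AC ∥ BD]
2. D_y = 5  [BA ∥ DC ∩ AC ∥ BD]
   → D = (-20, 5)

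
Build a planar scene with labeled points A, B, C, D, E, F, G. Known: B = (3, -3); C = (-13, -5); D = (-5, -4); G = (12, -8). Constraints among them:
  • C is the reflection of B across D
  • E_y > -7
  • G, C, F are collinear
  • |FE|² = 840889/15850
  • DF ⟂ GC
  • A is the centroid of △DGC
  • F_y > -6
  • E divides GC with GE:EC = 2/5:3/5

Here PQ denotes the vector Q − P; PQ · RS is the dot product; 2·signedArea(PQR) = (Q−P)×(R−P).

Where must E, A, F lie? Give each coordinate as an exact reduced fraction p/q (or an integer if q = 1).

A = (-2, -17/3)
E = (2, -34/5)
F = (-3317/634, -3761/634)

1. E_x = 2  [E divides GC with GE:EC = 2/5:3/5]
2. E_y = -34/5  [E divides GC with GE:EC = 2/5:3/5]
   → E = (2, -34/5)
3. A_x = -2  [A is the centroid of △DGC]
4. A_y = -17/3  [A is the centroid of △DGC]
   → A = (-2, -17/3)
5. F_x = -3317/634  [G, C, F are collinear ∩ DF ⟂ GC]
6. F_y = -3761/634  [G, C, F are collinear ∩ DF ⟂ GC]
   → F = (-3317/634, -3761/634)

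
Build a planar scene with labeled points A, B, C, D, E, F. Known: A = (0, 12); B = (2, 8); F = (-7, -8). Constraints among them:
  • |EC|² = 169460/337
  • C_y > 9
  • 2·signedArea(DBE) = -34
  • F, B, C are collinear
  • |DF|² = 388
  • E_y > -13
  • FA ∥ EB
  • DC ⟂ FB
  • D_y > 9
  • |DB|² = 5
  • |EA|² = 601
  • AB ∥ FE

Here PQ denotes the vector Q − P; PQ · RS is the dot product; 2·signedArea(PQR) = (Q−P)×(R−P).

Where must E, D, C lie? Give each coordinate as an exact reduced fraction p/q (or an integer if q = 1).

C = (881/337, 3064/337)
D = (1, 10)
E = (-5, -12)

1. E_x = -5  [FA ∥ EB ∩ AB ∥ FE]
2. E_y = -12  [FA ∥ EB ∩ AB ∥ FE]
   → E = (-5, -12)
3. D_x = 1  [line 20·x + -7·y + 50 = 0 ∩ |DB|² = 5]
4. D_y = 10  [line 20·x + -7·y + 50 = 0 ∩ |DB|² = 5]
   → D = (1, 10)
5. C_x = 881/337  [F, B, C are collinear ∩ DC ⟂ FB]
6. C_y = 3064/337  [F, B, C are collinear ∩ DC ⟂ FB]
   → C = (881/337, 3064/337)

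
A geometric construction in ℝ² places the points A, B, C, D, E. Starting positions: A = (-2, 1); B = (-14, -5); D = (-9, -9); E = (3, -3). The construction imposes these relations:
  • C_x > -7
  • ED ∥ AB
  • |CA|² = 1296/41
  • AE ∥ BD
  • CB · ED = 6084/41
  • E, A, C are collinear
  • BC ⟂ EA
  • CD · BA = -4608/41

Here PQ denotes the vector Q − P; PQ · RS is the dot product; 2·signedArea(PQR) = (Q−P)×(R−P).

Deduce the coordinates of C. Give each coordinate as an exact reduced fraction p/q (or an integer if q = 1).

C = (-262/41, 185/41)

1. C_x = -262/41  [E, A, C are collinear ∩ BC ⟂ EA]
2. C_y = 185/41  [E, A, C are collinear ∩ BC ⟂ EA]
   → C = (-262/41, 185/41)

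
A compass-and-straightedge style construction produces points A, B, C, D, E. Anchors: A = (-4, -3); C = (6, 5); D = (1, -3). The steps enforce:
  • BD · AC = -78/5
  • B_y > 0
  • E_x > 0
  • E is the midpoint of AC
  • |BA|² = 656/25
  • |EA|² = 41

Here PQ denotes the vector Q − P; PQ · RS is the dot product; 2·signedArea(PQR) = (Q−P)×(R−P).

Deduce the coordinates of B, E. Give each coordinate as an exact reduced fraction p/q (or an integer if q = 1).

1. B_x = 0  [line -10·x + -8·y + 8/5 = 0 ∩ |BA|² = 656/25]
2. B_y = 1/5  [line -10·x + -8·y + 8/5 = 0 ∩ |BA|² = 656/25]
   → B = (0, 1/5)
3. E_x = 1  [E is the midpoint of AC]
4. E_y = 1  [E is the midpoint of AC]
   → E = (1, 1)

B = (0, 1/5)
E = (1, 1)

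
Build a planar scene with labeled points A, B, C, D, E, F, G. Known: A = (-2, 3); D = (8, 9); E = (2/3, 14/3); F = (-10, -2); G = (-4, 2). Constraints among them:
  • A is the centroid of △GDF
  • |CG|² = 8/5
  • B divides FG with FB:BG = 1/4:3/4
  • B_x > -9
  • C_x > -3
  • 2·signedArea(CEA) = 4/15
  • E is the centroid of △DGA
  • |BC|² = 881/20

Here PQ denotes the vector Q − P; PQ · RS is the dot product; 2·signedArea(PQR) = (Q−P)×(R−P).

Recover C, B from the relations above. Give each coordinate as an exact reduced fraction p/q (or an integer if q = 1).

1. C_x = -14/5  [line 5/3·x + -8/3·y + 166/15 = 0 ∩ |CG|² = 8/5]
2. C_y = 12/5  [line 5/3·x + -8/3·y + 166/15 = 0 ∩ |CG|² = 8/5]
   → C = (-14/5, 12/5)
3. B_x = -17/2  [B divides FG with FB:BG = 1/4:3/4]
4. B_y = -1  [B divides FG with FB:BG = 1/4:3/4]
   → B = (-17/2, -1)

B = (-17/2, -1)
C = (-14/5, 12/5)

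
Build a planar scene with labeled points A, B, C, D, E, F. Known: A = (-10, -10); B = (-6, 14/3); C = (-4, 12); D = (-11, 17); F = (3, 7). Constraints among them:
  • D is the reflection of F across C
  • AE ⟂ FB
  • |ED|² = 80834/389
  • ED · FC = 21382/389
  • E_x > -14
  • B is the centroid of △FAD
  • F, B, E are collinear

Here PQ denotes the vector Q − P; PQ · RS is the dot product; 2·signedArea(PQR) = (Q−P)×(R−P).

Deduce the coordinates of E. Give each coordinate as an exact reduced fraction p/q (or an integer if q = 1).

1. E_x = -5178/389  [F, B, E are collinear ∩ AE ⟂ FB]
2. E_y = 1078/389  [F, B, E are collinear ∩ AE ⟂ FB]
   → E = (-5178/389, 1078/389)

E = (-5178/389, 1078/389)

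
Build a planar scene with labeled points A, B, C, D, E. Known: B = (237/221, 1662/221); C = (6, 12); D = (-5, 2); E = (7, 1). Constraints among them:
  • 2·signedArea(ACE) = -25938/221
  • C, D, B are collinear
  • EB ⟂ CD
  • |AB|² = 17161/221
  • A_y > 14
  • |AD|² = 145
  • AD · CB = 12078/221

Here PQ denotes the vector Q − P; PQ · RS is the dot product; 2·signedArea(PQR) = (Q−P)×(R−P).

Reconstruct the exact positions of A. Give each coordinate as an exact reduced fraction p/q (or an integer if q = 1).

A = (-1073/221, 3103/221)

1. A_x = -1073/221  [2·signedArea(ACE) = -25938/221 ∩ AD · CB = 12078/221]
2. A_y = 3103/221  [2·signedArea(ACE) = -25938/221 ∩ AD · CB = 12078/221]
   → A = (-1073/221, 3103/221)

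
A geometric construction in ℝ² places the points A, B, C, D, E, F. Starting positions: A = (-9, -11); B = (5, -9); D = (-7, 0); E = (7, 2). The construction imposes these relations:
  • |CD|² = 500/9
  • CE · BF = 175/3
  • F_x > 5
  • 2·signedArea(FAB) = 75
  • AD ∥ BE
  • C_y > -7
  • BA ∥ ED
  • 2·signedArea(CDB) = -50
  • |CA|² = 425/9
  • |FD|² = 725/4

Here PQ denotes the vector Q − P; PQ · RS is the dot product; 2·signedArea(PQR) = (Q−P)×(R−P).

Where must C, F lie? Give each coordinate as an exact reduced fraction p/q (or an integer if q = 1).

1. F_x = 6  [line -2·x + 14·y + 61 = 0 ∩ |FD|² = 725/4]
2. F_y = -7/2  [line -2·x + 14·y + 61 = 0 ∩ |FD|² = 725/4]
   → F = (6, -7/2)
3. C_x = -11/3  [CE · BF = 175/3 ∩ 2·signedArea(CDB) = -50]
4. C_y = -20/3  [CE · BF = 175/3 ∩ 2·signedArea(CDB) = -50]
   → C = (-11/3, -20/3)

C = (-11/3, -20/3)
F = (6, -7/2)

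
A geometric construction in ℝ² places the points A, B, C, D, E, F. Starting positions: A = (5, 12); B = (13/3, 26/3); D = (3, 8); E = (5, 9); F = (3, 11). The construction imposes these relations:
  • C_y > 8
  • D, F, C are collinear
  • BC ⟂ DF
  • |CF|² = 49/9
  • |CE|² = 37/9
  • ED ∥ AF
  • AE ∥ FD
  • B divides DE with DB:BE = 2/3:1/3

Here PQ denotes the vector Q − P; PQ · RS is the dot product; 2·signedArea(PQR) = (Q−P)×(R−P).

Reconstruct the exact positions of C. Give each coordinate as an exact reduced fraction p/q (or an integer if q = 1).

1. C_x = 3  [D, F, C are collinear ∩ BC ⟂ DF]
2. C_y = 26/3  [D, F, C are collinear ∩ BC ⟂ DF]
   → C = (3, 26/3)

C = (3, 26/3)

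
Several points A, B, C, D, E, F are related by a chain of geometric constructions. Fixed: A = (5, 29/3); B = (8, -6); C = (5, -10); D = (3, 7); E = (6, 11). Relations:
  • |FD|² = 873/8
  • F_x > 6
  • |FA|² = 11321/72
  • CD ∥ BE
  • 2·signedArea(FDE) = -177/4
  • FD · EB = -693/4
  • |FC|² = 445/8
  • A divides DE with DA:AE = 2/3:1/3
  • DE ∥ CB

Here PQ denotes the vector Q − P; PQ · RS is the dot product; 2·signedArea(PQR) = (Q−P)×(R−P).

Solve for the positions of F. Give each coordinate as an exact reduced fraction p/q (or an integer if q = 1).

F = (27/4, -11/4)

1. F_x = 27/4  [2·signedArea(FDE) = -177/4 ∩ FD · EB = -693/4]
2. F_y = -11/4  [2·signedArea(FDE) = -177/4 ∩ FD · EB = -693/4]
   → F = (27/4, -11/4)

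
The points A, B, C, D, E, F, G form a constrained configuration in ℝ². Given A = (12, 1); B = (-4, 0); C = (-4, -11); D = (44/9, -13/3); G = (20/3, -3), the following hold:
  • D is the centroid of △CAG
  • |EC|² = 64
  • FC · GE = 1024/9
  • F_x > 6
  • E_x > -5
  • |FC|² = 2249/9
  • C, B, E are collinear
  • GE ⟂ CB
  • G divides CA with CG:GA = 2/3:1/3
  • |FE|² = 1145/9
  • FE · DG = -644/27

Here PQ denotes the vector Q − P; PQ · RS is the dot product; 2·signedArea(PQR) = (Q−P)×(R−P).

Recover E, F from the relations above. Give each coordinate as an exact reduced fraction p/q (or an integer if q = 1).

E = (-4, -3)
F = (20/3, 2/3)

1. E_x = -4  [C, B, E are collinear ∩ GE ⟂ CB]
2. E_y = -3  [C, B, E are collinear ∩ GE ⟂ CB]
   → E = (-4, -3)
3. F_x = 20/3  [FE · DG = -644/27 ∩ FC · GE = 1024/9]
4. F_y = 2/3  [FE · DG = -644/27 ∩ FC · GE = 1024/9]
   → F = (20/3, 2/3)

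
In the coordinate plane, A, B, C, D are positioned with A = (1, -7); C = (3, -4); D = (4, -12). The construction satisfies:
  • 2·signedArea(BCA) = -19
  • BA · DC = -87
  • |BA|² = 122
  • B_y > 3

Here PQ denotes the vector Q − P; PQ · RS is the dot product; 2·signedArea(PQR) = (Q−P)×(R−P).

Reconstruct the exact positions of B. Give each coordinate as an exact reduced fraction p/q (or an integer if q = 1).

B = (2, 4)

1. B_x = 2  [2·signedArea(BCA) = -19 ∩ BA · DC = -87]
2. B_y = 4  [2·signedArea(BCA) = -19 ∩ BA · DC = -87]
   → B = (2, 4)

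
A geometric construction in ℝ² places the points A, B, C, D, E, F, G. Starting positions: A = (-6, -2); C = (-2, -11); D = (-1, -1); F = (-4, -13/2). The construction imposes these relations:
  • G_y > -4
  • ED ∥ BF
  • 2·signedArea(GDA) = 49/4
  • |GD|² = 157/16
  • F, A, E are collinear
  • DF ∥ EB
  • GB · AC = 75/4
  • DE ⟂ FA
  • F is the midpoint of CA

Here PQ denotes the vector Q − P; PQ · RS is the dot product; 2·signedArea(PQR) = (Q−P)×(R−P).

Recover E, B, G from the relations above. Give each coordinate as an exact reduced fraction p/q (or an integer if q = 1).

B = (-829/97, -1653/194)
E = (-538/97, -293/97)
G = (-5/2, -15/4)

1. E_x = -538/97  [F, A, E are collinear ∩ DE ⟂ FA]
2. E_y = -293/97  [F, A, E are collinear ∩ DE ⟂ FA]
   → E = (-538/97, -293/97)
3. B_x = -829/97  [ED ∥ BF ∩ DF ∥ EB]
4. B_y = -1653/194  [ED ∥ BF ∩ DF ∥ EB]
   → B = (-829/97, -1653/194)
5. G_x = -5/2  [GB · AC = 75/4 ∩ 2·signedArea(GDA) = 49/4]
6. G_y = -15/4  [GB · AC = 75/4 ∩ 2·signedArea(GDA) = 49/4]
   → G = (-5/2, -15/4)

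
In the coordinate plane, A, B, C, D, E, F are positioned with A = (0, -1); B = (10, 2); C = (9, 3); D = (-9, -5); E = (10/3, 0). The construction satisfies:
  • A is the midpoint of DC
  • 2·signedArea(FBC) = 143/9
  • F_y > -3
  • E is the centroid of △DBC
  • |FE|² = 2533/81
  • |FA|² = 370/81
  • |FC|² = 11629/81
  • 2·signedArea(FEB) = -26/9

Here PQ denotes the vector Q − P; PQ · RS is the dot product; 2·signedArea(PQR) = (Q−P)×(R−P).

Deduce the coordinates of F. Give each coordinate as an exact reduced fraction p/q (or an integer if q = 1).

1. F_x = -17/9  [2·signedArea(FEB) = -26/9 ∩ 2·signedArea(FBC) = 143/9]
2. F_y = -2  [2·signedArea(FEB) = -26/9 ∩ 2·signedArea(FBC) = 143/9]
   → F = (-17/9, -2)

F = (-17/9, -2)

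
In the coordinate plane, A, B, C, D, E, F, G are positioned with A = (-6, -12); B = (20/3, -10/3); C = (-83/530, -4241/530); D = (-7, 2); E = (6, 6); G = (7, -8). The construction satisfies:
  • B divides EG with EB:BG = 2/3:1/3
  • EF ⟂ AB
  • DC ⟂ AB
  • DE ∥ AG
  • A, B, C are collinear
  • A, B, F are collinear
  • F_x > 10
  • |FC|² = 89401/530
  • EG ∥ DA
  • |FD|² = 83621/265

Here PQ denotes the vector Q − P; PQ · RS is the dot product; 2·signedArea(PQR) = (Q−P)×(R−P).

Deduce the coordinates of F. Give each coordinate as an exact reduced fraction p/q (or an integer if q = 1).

1. F_x = 2799/265  [A, B, F are collinear ∩ EF ⟂ AB]
2. F_y = -177/265  [A, B, F are collinear ∩ EF ⟂ AB]
   → F = (2799/265, -177/265)

F = (2799/265, -177/265)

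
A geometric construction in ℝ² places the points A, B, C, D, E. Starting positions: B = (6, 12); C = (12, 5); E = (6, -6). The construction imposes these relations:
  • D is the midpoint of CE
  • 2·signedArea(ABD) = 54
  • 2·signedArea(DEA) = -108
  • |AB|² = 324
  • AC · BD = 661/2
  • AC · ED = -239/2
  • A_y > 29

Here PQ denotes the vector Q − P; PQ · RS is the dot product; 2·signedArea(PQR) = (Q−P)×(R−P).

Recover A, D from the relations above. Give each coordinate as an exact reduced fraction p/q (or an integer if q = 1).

1. D_x = 9  [D is the midpoint of CE]
2. D_y = -1/2  [D is the midpoint of CE]
   → D = (9, -1/2)
3. A_x = 6  [AC · ED = -239/2 ∩ 2·signedArea(ABD) = 54]
4. A_y = 30  [AC · ED = -239/2 ∩ 2·signedArea(ABD) = 54]
   → A = (6, 30)

A = (6, 30)
D = (9, -1/2)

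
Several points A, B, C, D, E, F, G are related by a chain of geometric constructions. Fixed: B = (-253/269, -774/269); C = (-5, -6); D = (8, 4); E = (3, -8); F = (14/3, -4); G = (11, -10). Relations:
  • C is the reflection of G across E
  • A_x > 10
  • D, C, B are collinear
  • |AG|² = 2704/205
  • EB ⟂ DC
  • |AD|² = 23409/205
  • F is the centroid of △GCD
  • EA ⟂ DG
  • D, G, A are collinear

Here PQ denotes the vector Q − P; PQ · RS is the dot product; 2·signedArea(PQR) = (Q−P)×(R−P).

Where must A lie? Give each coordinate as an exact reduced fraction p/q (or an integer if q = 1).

1. A_x = 2099/205  [D, G, A are collinear ∩ EA ⟂ DG]
2. A_y = -1322/205  [D, G, A are collinear ∩ EA ⟂ DG]
   → A = (2099/205, -1322/205)

A = (2099/205, -1322/205)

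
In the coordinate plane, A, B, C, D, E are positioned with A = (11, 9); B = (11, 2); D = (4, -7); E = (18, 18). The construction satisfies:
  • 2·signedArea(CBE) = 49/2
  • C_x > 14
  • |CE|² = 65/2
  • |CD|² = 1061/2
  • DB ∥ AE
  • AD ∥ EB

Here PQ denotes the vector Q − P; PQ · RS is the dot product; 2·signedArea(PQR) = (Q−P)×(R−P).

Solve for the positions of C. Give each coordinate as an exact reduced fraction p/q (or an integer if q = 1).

1. C_x = 29/2  [line -16·x + 7·y + 275/2 = 0 ∩ |CD|² = 1061/2]
2. C_y = 27/2  [line -16·x + 7·y + 275/2 = 0 ∩ |CD|² = 1061/2]
   → C = (29/2, 27/2)

C = (29/2, 27/2)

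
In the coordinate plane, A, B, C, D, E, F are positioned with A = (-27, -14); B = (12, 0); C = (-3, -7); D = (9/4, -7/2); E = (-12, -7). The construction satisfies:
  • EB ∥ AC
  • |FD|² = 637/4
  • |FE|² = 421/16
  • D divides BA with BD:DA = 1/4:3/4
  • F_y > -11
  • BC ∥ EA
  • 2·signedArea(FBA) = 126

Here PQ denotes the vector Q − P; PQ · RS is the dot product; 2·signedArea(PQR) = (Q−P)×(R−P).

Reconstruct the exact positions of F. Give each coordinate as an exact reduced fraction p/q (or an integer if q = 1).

F = (-33/4, -21/2)

1. F_x = -33/4  [line 14·x + -39·y + -294 = 0 ∩ |FE|² = 421/16]
2. F_y = -21/2  [line 14·x + -39·y + -294 = 0 ∩ |FE|² = 421/16]
   → F = (-33/4, -21/2)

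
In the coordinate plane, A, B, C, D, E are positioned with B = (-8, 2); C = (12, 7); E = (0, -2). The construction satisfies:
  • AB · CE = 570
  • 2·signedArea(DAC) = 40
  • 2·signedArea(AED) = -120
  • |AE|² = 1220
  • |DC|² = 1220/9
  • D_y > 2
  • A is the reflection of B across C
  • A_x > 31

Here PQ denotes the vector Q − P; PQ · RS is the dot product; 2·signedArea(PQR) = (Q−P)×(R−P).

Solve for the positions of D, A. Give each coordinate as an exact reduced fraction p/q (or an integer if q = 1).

1. A_x = 32  [A is the reflection of B across C]
2. A_y = 12  [A is the reflection of B across C]
   → A = (32, 12)
3. D_x = 4/3  [2·signedArea(DAC) = 40 ∩ 2·signedArea(AED) = -120]
4. D_y = 7/3  [2·signedArea(DAC) = 40 ∩ 2·signedArea(AED) = -120]
   → D = (4/3, 7/3)

A = (32, 12)
D = (4/3, 7/3)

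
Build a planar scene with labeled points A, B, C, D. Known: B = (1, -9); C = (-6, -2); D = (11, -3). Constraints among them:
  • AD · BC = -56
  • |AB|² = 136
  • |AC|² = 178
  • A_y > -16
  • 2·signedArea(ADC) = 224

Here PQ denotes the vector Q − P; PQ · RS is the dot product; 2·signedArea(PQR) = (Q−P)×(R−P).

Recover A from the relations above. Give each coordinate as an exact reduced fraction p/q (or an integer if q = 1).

A = (-9, -15)

1. A_x = -9  [2·signedArea(ADC) = 224 ∩ AD · BC = -56]
2. A_y = -15  [2·signedArea(ADC) = 224 ∩ AD · BC = -56]
   → A = (-9, -15)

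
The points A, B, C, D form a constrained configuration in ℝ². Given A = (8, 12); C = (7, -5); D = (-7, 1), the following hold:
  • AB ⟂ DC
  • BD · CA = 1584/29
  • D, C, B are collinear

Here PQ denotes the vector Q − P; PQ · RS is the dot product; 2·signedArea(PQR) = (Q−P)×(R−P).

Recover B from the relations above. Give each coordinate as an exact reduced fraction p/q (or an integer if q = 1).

1. B_x = 49/29  [D, C, B are collinear ∩ AB ⟂ DC]
2. B_y = -79/29  [D, C, B are collinear ∩ AB ⟂ DC]
   → B = (49/29, -79/29)

B = (49/29, -79/29)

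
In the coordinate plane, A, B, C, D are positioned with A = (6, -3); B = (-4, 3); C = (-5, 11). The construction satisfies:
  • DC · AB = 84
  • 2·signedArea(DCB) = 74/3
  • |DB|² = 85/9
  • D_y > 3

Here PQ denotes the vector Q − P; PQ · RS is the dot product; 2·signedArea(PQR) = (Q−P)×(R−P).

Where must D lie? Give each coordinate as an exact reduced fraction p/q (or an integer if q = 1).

1. D_x = -1  [2·signedArea(DCB) = 74/3 ∩ DC · AB = 84]
2. D_y = 11/3  [2·signedArea(DCB) = 74/3 ∩ DC · AB = 84]
   → D = (-1, 11/3)

D = (-1, 11/3)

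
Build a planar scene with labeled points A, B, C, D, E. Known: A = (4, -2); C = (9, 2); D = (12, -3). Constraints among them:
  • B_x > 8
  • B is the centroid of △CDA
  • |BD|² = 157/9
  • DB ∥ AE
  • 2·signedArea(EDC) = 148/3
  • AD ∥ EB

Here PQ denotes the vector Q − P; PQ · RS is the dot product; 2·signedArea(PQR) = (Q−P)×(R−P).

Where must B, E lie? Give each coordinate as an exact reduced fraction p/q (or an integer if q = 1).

1. B_x = 25/3  [B is the centroid of △CDA]
2. B_y = -1  [B is the centroid of △CDA]
   → B = (25/3, -1)
3. E_x = 1/3  [AD ∥ EB ∩ DB ∥ AE]
4. E_y = 0  [AD ∥ EB ∩ DB ∥ AE]
   → E = (1/3, 0)

B = (25/3, -1)
E = (1/3, 0)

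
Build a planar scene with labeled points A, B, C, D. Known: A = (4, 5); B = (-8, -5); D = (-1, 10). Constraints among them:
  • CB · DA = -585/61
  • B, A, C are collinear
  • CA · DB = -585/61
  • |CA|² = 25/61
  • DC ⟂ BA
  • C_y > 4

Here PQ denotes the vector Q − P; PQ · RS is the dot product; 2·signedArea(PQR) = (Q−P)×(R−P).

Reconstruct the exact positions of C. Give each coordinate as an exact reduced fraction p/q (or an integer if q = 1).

1. C_x = 214/61  [B, A, C are collinear ∩ DC ⟂ BA]
2. C_y = 280/61  [B, A, C are collinear ∩ DC ⟂ BA]
   → C = (214/61, 280/61)

C = (214/61, 280/61)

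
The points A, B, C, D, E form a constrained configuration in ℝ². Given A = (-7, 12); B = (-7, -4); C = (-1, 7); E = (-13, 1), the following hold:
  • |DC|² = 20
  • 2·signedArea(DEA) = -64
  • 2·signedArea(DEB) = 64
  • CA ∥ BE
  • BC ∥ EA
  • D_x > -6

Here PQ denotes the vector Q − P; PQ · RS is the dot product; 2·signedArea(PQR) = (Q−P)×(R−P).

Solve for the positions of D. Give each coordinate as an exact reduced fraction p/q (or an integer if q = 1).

D = (-5, 5)

1. D_x = -5  [2·signedArea(DEB) = 64 ∩ 2·signedArea(DEA) = -64]
2. D_y = 5  [2·signedArea(DEB) = 64 ∩ 2·signedArea(DEA) = -64]
   → D = (-5, 5)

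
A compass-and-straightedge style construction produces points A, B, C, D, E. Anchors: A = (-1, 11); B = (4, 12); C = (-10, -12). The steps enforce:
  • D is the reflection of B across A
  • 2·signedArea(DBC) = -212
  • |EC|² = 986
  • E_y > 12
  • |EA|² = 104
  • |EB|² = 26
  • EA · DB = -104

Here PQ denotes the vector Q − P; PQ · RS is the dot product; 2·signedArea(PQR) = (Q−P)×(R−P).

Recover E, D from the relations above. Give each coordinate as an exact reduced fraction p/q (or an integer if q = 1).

1. D_x = -6  [D is the reflection of B across A]
2. D_y = 10  [D is the reflection of B across A]
   → D = (-6, 10)
3. E_x = 9  [line -10·x + -2·y + 116 = 0 ∩ |EA|² = 104]
4. E_y = 13  [line -10·x + -2·y + 116 = 0 ∩ |EA|² = 104]
   → E = (9, 13)

D = (-6, 10)
E = (9, 13)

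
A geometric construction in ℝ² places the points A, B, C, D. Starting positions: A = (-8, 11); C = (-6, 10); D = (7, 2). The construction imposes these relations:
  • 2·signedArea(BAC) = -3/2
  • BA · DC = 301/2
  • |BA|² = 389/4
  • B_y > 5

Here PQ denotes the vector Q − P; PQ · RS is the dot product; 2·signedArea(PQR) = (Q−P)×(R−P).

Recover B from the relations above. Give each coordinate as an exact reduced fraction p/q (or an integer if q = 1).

B = (1/2, 6)

1. B_x = 1/2  [BA · DC = 301/2 ∩ 2·signedArea(BAC) = -3/2]
2. B_y = 6  [BA · DC = 301/2 ∩ 2·signedArea(BAC) = -3/2]
   → B = (1/2, 6)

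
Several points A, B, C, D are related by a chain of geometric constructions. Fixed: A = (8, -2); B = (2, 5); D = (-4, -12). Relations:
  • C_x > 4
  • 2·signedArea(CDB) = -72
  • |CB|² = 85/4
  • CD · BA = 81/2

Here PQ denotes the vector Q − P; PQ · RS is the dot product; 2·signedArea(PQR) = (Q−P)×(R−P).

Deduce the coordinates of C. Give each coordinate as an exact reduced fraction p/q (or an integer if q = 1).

1. C_x = 5  [CD · BA = 81/2 ∩ 2·signedArea(CDB) = -72]
2. C_y = 3/2  [CD · BA = 81/2 ∩ 2·signedArea(CDB) = -72]
   → C = (5, 3/2)

C = (5, 3/2)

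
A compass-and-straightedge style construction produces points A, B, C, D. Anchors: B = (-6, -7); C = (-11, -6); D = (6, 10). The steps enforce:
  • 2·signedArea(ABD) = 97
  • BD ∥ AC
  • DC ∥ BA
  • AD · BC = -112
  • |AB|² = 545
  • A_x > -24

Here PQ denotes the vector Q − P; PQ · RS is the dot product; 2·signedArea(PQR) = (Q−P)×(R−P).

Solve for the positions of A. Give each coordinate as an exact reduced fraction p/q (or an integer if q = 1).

1. A_x = -23  [BD ∥ AC ∩ DC ∥ BA]
2. A_y = -23  [BD ∥ AC ∩ DC ∥ BA]
   → A = (-23, -23)

A = (-23, -23)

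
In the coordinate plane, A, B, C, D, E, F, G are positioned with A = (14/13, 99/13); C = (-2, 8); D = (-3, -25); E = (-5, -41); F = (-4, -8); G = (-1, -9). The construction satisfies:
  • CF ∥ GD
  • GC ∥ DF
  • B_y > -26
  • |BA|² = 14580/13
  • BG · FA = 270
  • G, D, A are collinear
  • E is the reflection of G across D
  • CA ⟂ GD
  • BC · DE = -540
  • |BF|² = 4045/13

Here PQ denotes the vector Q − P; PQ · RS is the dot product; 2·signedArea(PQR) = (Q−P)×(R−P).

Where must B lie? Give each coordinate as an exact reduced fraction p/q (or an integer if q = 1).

B = (-40/13, -333/13)

1. B_x = -40/13  [BG · FA = 270 ∩ BC · DE = -540]
2. B_y = -333/13  [BG · FA = 270 ∩ BC · DE = -540]
   → B = (-40/13, -333/13)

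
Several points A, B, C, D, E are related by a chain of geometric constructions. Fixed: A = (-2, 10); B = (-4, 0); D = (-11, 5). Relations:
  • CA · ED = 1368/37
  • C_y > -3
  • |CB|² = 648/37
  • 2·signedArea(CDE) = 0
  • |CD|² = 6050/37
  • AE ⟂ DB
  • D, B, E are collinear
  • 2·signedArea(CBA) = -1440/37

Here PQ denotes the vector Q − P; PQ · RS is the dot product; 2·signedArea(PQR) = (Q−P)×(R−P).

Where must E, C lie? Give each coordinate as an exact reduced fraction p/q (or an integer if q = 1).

C = (-22/37, -90/37)
E = (-274/37, 90/37)

1. E_x = -274/37  [D, B, E are collinear ∩ AE ⟂ DB]
2. E_y = 90/37  [D, B, E are collinear ∩ AE ⟂ DB]
   → E = (-274/37, 90/37)
3. C_x = -22/37  [2·signedArea(CDE) = 0 ∩ CA · ED = 1368/37]
4. C_y = -90/37  [2·signedArea(CDE) = 0 ∩ CA · ED = 1368/37]
   → C = (-22/37, -90/37)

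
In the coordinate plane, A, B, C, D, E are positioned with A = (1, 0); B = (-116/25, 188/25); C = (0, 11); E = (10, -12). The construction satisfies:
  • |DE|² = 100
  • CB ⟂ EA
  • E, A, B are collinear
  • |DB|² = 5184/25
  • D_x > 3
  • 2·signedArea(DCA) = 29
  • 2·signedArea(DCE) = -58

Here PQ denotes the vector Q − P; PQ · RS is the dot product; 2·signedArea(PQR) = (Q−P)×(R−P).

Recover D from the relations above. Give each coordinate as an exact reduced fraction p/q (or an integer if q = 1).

D = (4, -4)

1. D_x = 4  [2·signedArea(DCE) = -58 ∩ 2·signedArea(DCA) = 29]
2. D_y = -4  [2·signedArea(DCE) = -58 ∩ 2·signedArea(DCA) = 29]
   → D = (4, -4)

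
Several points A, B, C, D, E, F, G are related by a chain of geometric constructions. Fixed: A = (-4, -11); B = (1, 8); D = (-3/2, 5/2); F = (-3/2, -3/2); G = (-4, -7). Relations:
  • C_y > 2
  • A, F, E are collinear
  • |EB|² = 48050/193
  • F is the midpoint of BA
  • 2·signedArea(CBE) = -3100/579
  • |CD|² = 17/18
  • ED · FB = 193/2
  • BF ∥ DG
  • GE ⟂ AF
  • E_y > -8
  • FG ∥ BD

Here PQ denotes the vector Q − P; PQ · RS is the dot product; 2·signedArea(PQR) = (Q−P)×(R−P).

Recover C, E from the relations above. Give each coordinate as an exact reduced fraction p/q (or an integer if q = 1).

1. E_x = -582/193  [A, F, E are collinear ∩ GE ⟂ AF]
2. E_y = -1401/193  [A, F, E are collinear ∩ GE ⟂ AF]
   → E = (-582/193, -1401/193)
3. C_x = -2/3  [line 2945/193·x + -775/193·y + 12865/579 = 0 ∩ |CD|² = 17/18]
4. C_y = 3  [line 2945/193·x + -775/193·y + 12865/579 = 0 ∩ |CD|² = 17/18]
   → C = (-2/3, 3)

C = (-2/3, 3)
E = (-582/193, -1401/193)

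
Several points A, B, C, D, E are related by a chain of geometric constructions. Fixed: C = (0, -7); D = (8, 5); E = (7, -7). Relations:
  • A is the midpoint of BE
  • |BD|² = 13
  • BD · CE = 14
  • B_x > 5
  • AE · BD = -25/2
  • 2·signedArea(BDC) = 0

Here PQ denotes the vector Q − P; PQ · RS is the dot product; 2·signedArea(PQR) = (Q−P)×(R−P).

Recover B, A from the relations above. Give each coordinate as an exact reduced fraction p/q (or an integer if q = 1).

A = (13/2, -5/2)
B = (6, 2)

1. B_x = 6  [2·signedArea(BDC) = 0 ∩ BD · CE = 14]
2. B_y = 2  [2·signedArea(BDC) = 0 ∩ BD · CE = 14]
   → B = (6, 2)
3. A_x = 13/2  [A is the midpoint of BE]
4. A_y = -5/2  [A is the midpoint of BE]
   → A = (13/2, -5/2)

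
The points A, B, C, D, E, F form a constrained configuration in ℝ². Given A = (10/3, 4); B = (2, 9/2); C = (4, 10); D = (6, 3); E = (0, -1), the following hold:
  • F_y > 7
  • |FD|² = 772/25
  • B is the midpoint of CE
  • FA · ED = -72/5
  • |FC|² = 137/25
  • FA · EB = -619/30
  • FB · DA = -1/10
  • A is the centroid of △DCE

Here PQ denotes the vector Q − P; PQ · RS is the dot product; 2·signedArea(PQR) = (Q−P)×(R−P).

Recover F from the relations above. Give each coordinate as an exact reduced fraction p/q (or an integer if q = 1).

1. F_x = 16/5  [FA · EB = -619/30 ∩ FB · DA = -1/10]
2. F_y = 39/5  [FA · EB = -619/30 ∩ FB · DA = -1/10]
   → F = (16/5, 39/5)

F = (16/5, 39/5)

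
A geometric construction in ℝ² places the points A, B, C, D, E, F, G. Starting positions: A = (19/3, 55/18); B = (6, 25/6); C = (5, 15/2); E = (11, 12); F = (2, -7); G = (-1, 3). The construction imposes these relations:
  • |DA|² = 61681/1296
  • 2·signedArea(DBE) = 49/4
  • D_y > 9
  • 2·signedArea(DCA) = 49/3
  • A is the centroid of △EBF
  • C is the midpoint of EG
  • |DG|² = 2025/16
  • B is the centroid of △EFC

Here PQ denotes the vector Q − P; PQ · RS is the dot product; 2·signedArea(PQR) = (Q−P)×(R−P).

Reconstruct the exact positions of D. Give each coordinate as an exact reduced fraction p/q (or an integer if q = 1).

D = (8, 39/4)

1. D_x = 8  [2·signedArea(DCA) = 49/3 ∩ 2·signedArea(DBE) = 49/4]
2. D_y = 39/4  [2·signedArea(DCA) = 49/3 ∩ 2·signedArea(DBE) = 49/4]
   → D = (8, 39/4)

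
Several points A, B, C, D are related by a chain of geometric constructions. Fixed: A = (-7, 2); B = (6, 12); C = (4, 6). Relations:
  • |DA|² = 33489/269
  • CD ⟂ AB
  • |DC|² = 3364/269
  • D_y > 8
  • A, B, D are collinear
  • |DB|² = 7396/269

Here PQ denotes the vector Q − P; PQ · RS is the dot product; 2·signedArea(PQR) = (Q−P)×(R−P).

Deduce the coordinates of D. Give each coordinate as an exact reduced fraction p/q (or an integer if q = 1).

D = (496/269, 2368/269)

1. D_x = 496/269  [A, B, D are collinear ∩ CD ⟂ AB]
2. D_y = 2368/269  [A, B, D are collinear ∩ CD ⟂ AB]
   → D = (496/269, 2368/269)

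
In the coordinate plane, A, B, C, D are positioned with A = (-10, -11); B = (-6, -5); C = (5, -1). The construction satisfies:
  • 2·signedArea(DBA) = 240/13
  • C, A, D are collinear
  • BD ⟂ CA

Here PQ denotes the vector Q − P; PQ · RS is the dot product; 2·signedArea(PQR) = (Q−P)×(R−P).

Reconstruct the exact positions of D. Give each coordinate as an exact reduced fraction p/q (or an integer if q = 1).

D = (-58/13, -95/13)

1. D_x = -58/13  [C, A, D are collinear ∩ BD ⟂ CA]
2. D_y = -95/13  [C, A, D are collinear ∩ BD ⟂ CA]
   → D = (-58/13, -95/13)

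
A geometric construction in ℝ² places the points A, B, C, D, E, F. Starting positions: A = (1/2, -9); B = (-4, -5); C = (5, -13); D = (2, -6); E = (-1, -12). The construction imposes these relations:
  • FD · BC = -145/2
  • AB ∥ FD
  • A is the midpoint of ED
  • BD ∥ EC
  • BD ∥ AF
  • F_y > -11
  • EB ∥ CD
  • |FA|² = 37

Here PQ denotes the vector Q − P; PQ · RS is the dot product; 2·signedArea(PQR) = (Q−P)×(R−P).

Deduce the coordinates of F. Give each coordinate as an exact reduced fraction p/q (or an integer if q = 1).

F = (13/2, -10)

1. F_x = 13/2  [AB ∥ FD ∩ BD ∥ AF]
2. F_y = -10  [AB ∥ FD ∩ BD ∥ AF]
   → F = (13/2, -10)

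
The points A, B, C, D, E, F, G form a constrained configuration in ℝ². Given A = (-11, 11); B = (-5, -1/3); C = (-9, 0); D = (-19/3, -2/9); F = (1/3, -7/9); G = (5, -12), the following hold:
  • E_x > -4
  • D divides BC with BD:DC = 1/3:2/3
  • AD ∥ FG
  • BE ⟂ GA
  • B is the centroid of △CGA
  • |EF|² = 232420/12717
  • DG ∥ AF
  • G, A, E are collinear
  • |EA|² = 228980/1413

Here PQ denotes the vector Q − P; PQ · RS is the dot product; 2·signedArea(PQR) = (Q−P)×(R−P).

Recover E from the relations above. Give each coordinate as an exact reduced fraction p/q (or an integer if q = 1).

E = (-1757/471, 259/471)

1. E_x = -1757/471  [G, A, E are collinear ∩ BE ⟂ GA]
2. E_y = 259/471  [G, A, E are collinear ∩ BE ⟂ GA]
   → E = (-1757/471, 259/471)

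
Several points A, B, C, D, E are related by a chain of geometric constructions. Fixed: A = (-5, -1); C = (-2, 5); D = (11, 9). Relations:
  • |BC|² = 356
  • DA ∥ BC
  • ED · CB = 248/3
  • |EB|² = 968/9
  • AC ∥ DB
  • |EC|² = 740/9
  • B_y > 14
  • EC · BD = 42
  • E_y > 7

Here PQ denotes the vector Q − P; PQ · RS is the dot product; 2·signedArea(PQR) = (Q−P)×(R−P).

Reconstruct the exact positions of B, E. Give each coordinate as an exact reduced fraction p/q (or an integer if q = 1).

B = (14, 15)
E = (20/3, 23/3)

1. B_x = 14  [DA ∥ BC ∩ AC ∥ DB]
2. B_y = 15  [DA ∥ BC ∩ AC ∥ DB]
   → B = (14, 15)
3. E_x = 20/3  [ED · CB = 248/3 ∩ EC · BD = 42]
4. E_y = 23/3  [ED · CB = 248/3 ∩ EC · BD = 42]
   → E = (20/3, 23/3)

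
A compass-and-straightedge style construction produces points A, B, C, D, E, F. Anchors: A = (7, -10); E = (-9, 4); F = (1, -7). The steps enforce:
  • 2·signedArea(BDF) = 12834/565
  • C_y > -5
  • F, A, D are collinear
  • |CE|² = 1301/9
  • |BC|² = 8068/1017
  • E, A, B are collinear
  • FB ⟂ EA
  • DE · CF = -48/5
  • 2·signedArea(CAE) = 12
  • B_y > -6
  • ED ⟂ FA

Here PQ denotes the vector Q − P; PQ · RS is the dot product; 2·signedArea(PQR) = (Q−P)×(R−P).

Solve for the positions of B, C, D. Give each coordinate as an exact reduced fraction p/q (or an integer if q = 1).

B = (239/113, -647/113)
C = (-1/3, -13/3)
D = (-57/5, -4/5)

1. B_x = 239/113  [E, A, B are collinear ∩ FB ⟂ EA]
2. B_y = -647/113  [E, A, B are collinear ∩ FB ⟂ EA]
   → B = (239/113, -647/113)
3. C_x = -1/3  [line -14·x + -16·y + -74 = 0 ∩ |BC|² = 8068/1017]
4. C_y = -13/3  [line -14·x + -16·y + -74 = 0 ∩ |BC|² = 8068/1017]
   → C = (-1/3, -13/3)
5. D_x = -57/5  [F, A, D are collinear ∩ ED ⟂ FA]
6. D_y = -4/5  [F, A, D are collinear ∩ ED ⟂ FA]
   → D = (-57/5, -4/5)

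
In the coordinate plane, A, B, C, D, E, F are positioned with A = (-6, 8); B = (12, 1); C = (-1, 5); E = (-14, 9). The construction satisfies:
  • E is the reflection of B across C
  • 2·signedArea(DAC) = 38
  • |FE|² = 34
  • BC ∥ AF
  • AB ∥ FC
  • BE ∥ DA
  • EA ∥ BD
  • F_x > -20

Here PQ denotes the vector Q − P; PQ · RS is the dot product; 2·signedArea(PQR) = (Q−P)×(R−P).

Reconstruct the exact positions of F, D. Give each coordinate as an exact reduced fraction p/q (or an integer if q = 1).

1. F_x = -19  [AB ∥ FC ∩ BC ∥ AF]
2. F_y = 12  [AB ∥ FC ∩ BC ∥ AF]
   → F = (-19, 12)
3. D_x = 20  [BE ∥ DA ∩ EA ∥ BD]
4. D_y = 0  [BE ∥ DA ∩ EA ∥ BD]
   → D = (20, 0)

D = (20, 0)
F = (-19, 12)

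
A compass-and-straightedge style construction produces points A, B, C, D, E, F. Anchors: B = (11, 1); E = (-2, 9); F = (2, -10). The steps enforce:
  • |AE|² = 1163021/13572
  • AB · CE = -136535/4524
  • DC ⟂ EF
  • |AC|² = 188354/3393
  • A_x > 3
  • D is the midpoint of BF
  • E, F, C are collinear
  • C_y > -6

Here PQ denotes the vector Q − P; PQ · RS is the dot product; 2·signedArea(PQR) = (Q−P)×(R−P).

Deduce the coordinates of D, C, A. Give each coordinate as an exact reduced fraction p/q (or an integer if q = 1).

1. D_x = 13/2  [D is the midpoint of BF]
2. D_y = -9/2  [D is the midpoint of BF]
   → D = (13/2, -9/2)
3. C_x = 408/377  [E, F, C are collinear ∩ DC ⟂ EF]
4. C_y = -4253/754  [E, F, C are collinear ∩ DC ⟂ EF]
   → C = (408/377, -4253/754)
5. A_x = 1267/377  [line 1162/377·x + -11039/754·y + 49385/4524 = 0 ∩ |AE|² = 1163021/13572]
6. A_y = 3287/2262  [line 1162/377·x + -11039/754·y + 49385/4524 = 0 ∩ |AE|² = 1163021/13572]
   → A = (1267/377, 3287/2262)

A = (1267/377, 3287/2262)
C = (408/377, -4253/754)
D = (13/2, -9/2)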